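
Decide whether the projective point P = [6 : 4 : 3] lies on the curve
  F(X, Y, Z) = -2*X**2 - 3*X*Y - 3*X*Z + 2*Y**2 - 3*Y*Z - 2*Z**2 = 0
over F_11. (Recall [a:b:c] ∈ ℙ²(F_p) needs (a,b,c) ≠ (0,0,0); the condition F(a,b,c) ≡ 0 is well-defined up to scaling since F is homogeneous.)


F(6,4,3) ≡ 0 (mod 11); P is on the curve.

Evaluate F(6, 4, 3) term-by-term (mod 11).
  -2*X**2 ↦ -2·36·1·1 = -72
  -3*X*Y ↦ -3·6·4·1 = -72
  -3*X*Z ↦ -3·6·1·3 = -54
  2*Y**2 ↦ 2·1·16·1 = 32
  -3*Y*Z ↦ -3·1·4·3 = -36
  -2*Z**2 ↦ -2·1·1·9 = -18
Sum: F(6, 4, 3) = (-72) + (-72) + (-54) + (32) + (-36) + (-18) = -220.
Reducing mod 11: -220 ≡ 0 (mod 11).
Since F(a, b, c) ≡ 0 (mod 11), P lies on the curve.


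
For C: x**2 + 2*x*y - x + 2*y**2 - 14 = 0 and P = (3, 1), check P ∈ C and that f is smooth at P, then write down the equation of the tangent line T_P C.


Tangent line at P: 7*x + 10*y - 31 = 0.

Step 1: f(3, 1) = 0, so P lies on C.
Step 2: partial derivatives
  f_x(x, y) = 2*x + 2*y - 1, f_y(x, y) = 2*x + 4*y.
  f_x(P) = 7, f_y(P) = 10 (gradient nonzero, so P is smooth).
Step 3: tangent line at P: 7·(x − 3) + 10·(y − 1) = 0.
Expanding: 7*x + 10*y - 31 = 0.


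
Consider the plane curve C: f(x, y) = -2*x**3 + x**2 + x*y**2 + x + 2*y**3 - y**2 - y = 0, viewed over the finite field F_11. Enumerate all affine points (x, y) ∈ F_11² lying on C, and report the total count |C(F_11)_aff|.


Affine F_11-points: {(0, 0), (0, 1), (0, 5), (1, 0), (3, 5), (4, 8), (4, 9), (5, 0), (6, 8), (7, 8), (8, 10), (9, 7), (10, 7)}; count = 13.

For each of the 121 pairs (x, y) ∈ F_11², evaluate f(x, y) mod 11. Record the zeros.
  x = 0: [0↦0, 1↦0, 2↦10, 3↦9, 4↦9, 5↦0, 6↦5, 7↦3, 8↦6, 9↦4, 10↦9]  zeros at y ∈ {0, 1, 5}
  x = 1: [0↦0, 1↦1, 2↦3, 3↦7, 4↦3, 5↦3, 6↦8, 7↦8, 8↦4, 9↦8, 10↦10]  zeros at y ∈ {0}
  x = 2: [0↦1, 1↦3, 2↦8, 3↦6, 4↦9, 5↦7, 6↦1, 7↦3, 8↦3, 9↦2, 10↦1]  zeros at y ∈ ∅
  x = 3: [0↦2, 1↦5, 2↦2, 3↦5, 4↦4, 5↦0, 6↦5, 7↦9, 8↦2, 9↦7, 10↦3]  zeros at y ∈ {5}
  x = 4: [0↦2, 1↦6, 2↦6, 3↦3, 4↦9, 5↦3, 6↦8, 7↦3, 8↦0, 9↦0, 10↦4]  zeros at y ∈ {8, 9}
  x = 5: [0↦0, 1↦5, 2↦8, 3↦10, 4↦1, 5↦4, 6↦9, 7↦6, 8↦7, 9↦2, 10↦3]  zeros at y ∈ {0}
  x = 6: [0↦6, 1↦1, 2↦7, 3↦3, 4↦1, 5↦2, 6↦7, 7↦6, 8↦0, 9↦1, 10↦10]  zeros at y ∈ {8}
  x = 7: [0↦8, 1↦4, 2↦2, 3↦3, 4↦8, 5↦7, 6↦1, 7↦2, 8↦0, 9↦7, 10↦2]  zeros at y ∈ {8}
  x = 8: [0↦5, 1↦2, 2↦3, 3↦9, 4↦10, 5↦7, 6↦1, 7↦4, 8↦6, 9↦8, 10↦0]  zeros at y ∈ {10}
  x = 9: [0↦7, 1↦5, 2↦9, 3↦9, 4↦6, 5↦1, 6↦6, 7↦0, 8↦6, 9↦3, 10↦3]  zeros at y ∈ {7}
  x = 10: [0↦2, 1↦1, 2↦8, 3↦2, 4↦6, 5↦10, 6↦4, 7↦0, 8↦10, 9↦2, 10↦10]  zeros at y ∈ {7}
Collecting zeros: affine points = {(0, 0), (0, 1), (0, 5), (1, 0), (3, 5), (4, 8), (4, 9), (5, 0), (6, 8), (7, 8), (8, 10), (9, 7), (10, 7)}.
Total count |C(F_11)_aff| = 13.


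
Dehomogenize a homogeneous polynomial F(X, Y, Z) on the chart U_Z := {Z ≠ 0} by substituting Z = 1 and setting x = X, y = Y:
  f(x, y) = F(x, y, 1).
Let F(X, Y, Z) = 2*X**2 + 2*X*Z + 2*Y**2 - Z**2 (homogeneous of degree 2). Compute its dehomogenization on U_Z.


f(x, y) = 2*x**2 + 2*x + 2*y**2 - 1

On U_Z we set Z = 1. Each monomial c·X^i·Y^j·Z^k in F becomes c·x^i·y^j·1^k = c·x^i·y^j.
Substituting Z = 1: F(X, Y, 1) = 2*x**2 + 2*x + 2*y**2 - 1.
Note: deg(f) ≤ deg(F) = 2; strict inequality happens when F is divisible by Z (lost terms).


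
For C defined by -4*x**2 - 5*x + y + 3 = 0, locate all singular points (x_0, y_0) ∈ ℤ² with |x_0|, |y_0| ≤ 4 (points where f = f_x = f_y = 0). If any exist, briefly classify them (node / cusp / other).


No singular points in the scanned grid; C is smooth there.

Compute partial derivatives:
  f_x = -8*x - 5.
  f_y = 1.
f_y = 1 is a nonzero constant, so f_y never vanishes: no point (x, y) can satisfy f = f_x = f_y = 0. In particular no (x, y) ∈ {−4, ..., 4}² is singular; the curve is smooth.


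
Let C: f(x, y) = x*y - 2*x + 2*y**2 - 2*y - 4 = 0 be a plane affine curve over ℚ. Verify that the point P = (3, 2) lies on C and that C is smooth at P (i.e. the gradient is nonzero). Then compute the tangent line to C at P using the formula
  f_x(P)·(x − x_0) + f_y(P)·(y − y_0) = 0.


Tangent line at P: 9*y - 18 = 0.

Step 1: f(3, 2) = 0, so P lies on C.
Step 2: partial derivatives
  f_x(x, y) = y - 2, f_y(x, y) = x + 4*y - 2.
  f_x(P) = 0, f_y(P) = 9 (gradient nonzero, so P is smooth).
Step 3: tangent line at P: 0·(x − 3) + 9·(y − 2) = 0.
Expanding: 9*y - 18 = 0.


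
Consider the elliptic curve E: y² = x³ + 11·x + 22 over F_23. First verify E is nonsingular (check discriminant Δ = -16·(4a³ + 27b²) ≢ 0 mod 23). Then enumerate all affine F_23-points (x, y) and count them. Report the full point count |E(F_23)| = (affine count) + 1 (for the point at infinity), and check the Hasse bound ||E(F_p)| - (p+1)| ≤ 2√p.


Affine points = {(2, 11), (2, 12), (3, 6), (3, 17), (5, 8), (5, 15), (8, 1), (8, 22), (11, 5), (11, 18), (13, 4), (13, 19), (16, 4), (16, 19), (17, 4), (17, 19), (18, 7), (18, 16), (19, 11), (19, 12), (20, 10), (20, 13)}; affine count = 22; |E(F_23)| = 23.

Discriminant check: Δ ∝ 4a³ + 27b² = 4·11³ + 27·22² = 4·1331 + 27·484 ≡ 15 (mod 23). Nonzero ⇒ E is nonsingular.
For each x ∈ F_23, compute rhs = x³ + 11·x + 22 mod 23, then count y ∈ F_23 with y² ≡ rhs.
  x = 0: rhs = 22, matching y values: none (0 points).
  x = 1: rhs = 11, matching y values: none (0 points).
  x = 2: rhs = 6, matching y values: 11, 12 (2 points).
  x = 3: rhs = 13, matching y values: 6, 17 (2 points).
  x = 4: rhs = 15, matching y values: none (0 points).
  x = 5: rhs = 18, matching y values: 8, 15 (2 points).
  x = 6: rhs = 5, matching y values: none (0 points).
  x = 7: rhs = 5, matching y values: none (0 points).
  x = 8: rhs = 1, matching y values: 1, 22 (2 points).
  x = 9: rhs = 22, matching y values: none (0 points).
  x = 10: rhs = 5, matching y values: none (0 points).
  x = 11: rhs = 2, matching y values: 5, 18 (2 points).
  x = 12: rhs = 19, matching y values: none (0 points).
  x = 13: rhs = 16, matching y values: 4, 19 (2 points).
  x = 14: rhs = 22, matching y values: none (0 points).
  x = 15: rhs = 20, matching y values: none (0 points).
  x = 16: rhs = 16, matching y values: 4, 19 (2 points).
  x = 17: rhs = 16, matching y values: 4, 19 (2 points).
  x = 18: rhs = 3, matching y values: 7, 16 (2 points).
  x = 19: rhs = 6, matching y values: 11, 12 (2 points).
  x = 20: rhs = 8, matching y values: 10, 13 (2 points).
  x = 21: rhs = 15, matching y values: none (0 points).
  x = 22: rhs = 10, matching y values: none (0 points).
Total affine count: 22.
Full point count |E(F_23)| = 22 + 1 = 23.
Hasse bound: |23 − (23+1)| = |-1| = 1 ≤ 2√23 ≈ 9.5917 ✓.


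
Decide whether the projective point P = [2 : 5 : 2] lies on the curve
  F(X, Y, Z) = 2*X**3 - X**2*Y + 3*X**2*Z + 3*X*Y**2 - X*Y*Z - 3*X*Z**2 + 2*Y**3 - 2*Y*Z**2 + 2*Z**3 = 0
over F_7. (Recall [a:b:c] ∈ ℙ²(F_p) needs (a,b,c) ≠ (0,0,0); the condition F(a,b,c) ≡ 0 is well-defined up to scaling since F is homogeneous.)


F(2,5,2) ≡ 2 (mod 7); P is NOT on the curve.

Evaluate F(2, 5, 2) term-by-term (mod 7).
  2*X**3 ↦ 2·8·1·1 = 16
  -X**2*Y ↦ -1·4·5·1 = -20
  3*X**2*Z ↦ 3·4·1·2 = 24
  3*X*Y**2 ↦ 3·2·25·1 = 150
  -X*Y*Z ↦ -1·2·5·2 = -20
  -3*X*Z**2 ↦ -3·2·1·4 = -24
  2*Y**3 ↦ 2·1·125·1 = 250
  -2*Y*Z**2 ↦ -2·1·5·4 = -40
  2*Z**3 ↦ 2·1·1·8 = 16
Sum: F(2, 5, 2) = (16) + (-20) + (24) + (150) + (-20) + (-24) + (250) + (-40) + (16) = 352.
Reducing mod 7: 352 ≡ 2 (mod 7).
Since F(a, b, c) ≡ 2 ≠ 0 (mod 7), P does NOT lie on the curve.


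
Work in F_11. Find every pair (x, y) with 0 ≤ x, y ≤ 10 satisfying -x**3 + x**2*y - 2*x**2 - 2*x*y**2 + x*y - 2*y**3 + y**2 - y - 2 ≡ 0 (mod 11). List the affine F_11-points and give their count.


Affine F_11-points: {(1, 5), (2, 6), (4, 1), (5, 6), (7, 8), (8, 4), (8, 6), (8, 10), (10, 3)}; count = 9.

For each of the 121 pairs (x, y) ∈ F_11², evaluate f(x, y) mod 11. Record the zeros.
  x = 0: [0↦9, 1↦7, 2↦6, 3↦5, 4↦3, 5↦10, 6↦3, 7↦3, 8↦9, 9↦9, 10↦2]  zeros at y ∈ ∅
  x = 1: [0↦6, 1↦4, 2↦10, 3↦1, 4↦9, 5↦0, 6↦6, 7↦4, 8↦4, 9↦5, 10↦6]  zeros at y ∈ {5}
  x = 2: [0↦4, 1↦4, 2↦8, 3↦4, 4↦2, 5↦1, 6↦0, 7↦9, 8↦5, 9↦9, 10↦9]  zeros at y ∈ {6}
  x = 3: [0↦8, 1↦1, 2↦5, 3↦8, 4↦9, 5↦7, 6↦1, 7↦1, 8↦6, 9↦4, 10↦5]  zeros at y ∈ ∅
  x = 4: [0↦1, 1↦0, 2↦6, 3↦7, 4↦2, 5↦1, 6↦3, 7↦7, 8↦1, 9↦6, 10↦10]  zeros at y ∈ {1}
  x = 5: [0↦10, 1↦6, 2↦5, 3↦6, 4↦8, 5↦10, 6↦0, 7↦10, 8↦6, 9↦9, 10↦7]  zeros at y ∈ {6}
  x = 6: [0↦7, 1↦2, 2↦7, 3↦10, 4↦10, 5↦6, 6↦8, 7↦4, 8↦4, 9↦7, 10↦1]  zeros at y ∈ ∅
  x = 7: [0↦8, 1↦4, 2↦6, 3↦2, 4↦2, 5↦5, 6↦10, 7↦5, 8↦0, 9↦5, 10↦8]  zeros at y ∈ {8}
  x = 8: [0↦7, 1↦6, 2↦7, 3↦9, 4↦0, 5↦1, 6↦0, 7↦7, 8↦10, 9↦8, 10↦0]  zeros at y ∈ {4, 6, 10}
  x = 9: [0↦9, 1↦2, 2↦4, 3↦3, 4↦9, 5↦10, 6↦5, 7↦4, 8↦6, 9↦10, 10↦4]  zeros at y ∈ ∅
  x = 10: [0↦8, 1↦8, 2↦2, 3↦0, 4↦1, 5↦4, 6↦8, 7↦1, 8↦4, 9↦5, 10↦3]  zeros at y ∈ {3}
Collecting zeros: affine points = {(1, 5), (2, 6), (4, 1), (5, 6), (7, 8), (8, 4), (8, 6), (8, 10), (10, 3)}.
Total count |C(F_11)_aff| = 9.


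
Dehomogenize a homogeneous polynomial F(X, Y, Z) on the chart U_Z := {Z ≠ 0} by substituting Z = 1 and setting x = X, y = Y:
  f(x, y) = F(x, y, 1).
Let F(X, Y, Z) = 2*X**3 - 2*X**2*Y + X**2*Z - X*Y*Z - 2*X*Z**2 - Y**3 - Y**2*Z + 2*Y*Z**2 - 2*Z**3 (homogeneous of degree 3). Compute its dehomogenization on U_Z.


f(x, y) = 2*x**3 - 2*x**2*y + x**2 - x*y - 2*x - y**3 - y**2 + 2*y - 2

On U_Z we set Z = 1. Each monomial c·X^i·Y^j·Z^k in F becomes c·x^i·y^j·1^k = c·x^i·y^j.
Substituting Z = 1: F(X, Y, 1) = 2*x**3 - 2*x**2*y + x**2 - x*y - 2*x - y**3 - y**2 + 2*y - 2.
Note: deg(f) ≤ deg(F) = 3; strict inequality happens when F is divisible by Z (lost terms).


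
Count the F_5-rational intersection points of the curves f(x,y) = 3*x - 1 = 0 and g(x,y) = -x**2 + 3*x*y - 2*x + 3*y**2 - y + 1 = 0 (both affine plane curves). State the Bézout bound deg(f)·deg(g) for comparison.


Common zeros: {(2, 2), (2, 3)}; count = 2; Bézout bound = 2.

deg(f) = 1, deg(g) = 2, so Bézout bound = 2.
Scan x ∈ F_5. For each x, list the y ∈ F_5 with f(x, y) ≡ 0 and those with g(x, y) ≡ 0 (mod 5); the common zeros in that column are the intersection.
  x = 0: f ≡ 0 at y ∈ ∅; g ≡ 0 at y ∈ {3, 4}; common: ∅.
  x = 1: f ≡ 0 at y ∈ ∅; g ≡ 0 at y ∈ ∅; common: ∅.
  x = 2: f ≡ 0 at y ∈ {0, 1, 2, 3, 4}; g ≡ 0 at y ∈ {2, 3}; common: {2, 3}.
  x = 3: f ≡ 0 at y ∈ ∅; g ≡ 0 at y ∈ ∅; common: ∅.
  x = 4: f ≡ 0 at y ∈ ∅; g ≡ 0 at y ∈ ∅; common: ∅.
Collecting: common zeros = {(2, 2), (2, 3)}, so the count is 2.
Comparison with the Bézout bound: 2 ≤ 2 = deg(f)·deg(g), as expected for curves with no common component (the bound is attained).


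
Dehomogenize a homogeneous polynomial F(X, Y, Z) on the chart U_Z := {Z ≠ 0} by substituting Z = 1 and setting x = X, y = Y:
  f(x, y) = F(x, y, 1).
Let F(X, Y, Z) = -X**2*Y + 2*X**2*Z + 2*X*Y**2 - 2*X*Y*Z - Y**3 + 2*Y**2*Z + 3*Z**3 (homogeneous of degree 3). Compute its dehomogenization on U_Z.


f(x, y) = -x**2*y + 2*x**2 + 2*x*y**2 - 2*x*y - y**3 + 2*y**2 + 3

On U_Z we set Z = 1. Each monomial c·X^i·Y^j·Z^k in F becomes c·x^i·y^j·1^k = c·x^i·y^j.
Substituting Z = 1: F(X, Y, 1) = -x**2*y + 2*x**2 + 2*x*y**2 - 2*x*y - y**3 + 2*y**2 + 3.
Note: deg(f) ≤ deg(F) = 3; strict inequality happens when F is divisible by Z (lost terms).


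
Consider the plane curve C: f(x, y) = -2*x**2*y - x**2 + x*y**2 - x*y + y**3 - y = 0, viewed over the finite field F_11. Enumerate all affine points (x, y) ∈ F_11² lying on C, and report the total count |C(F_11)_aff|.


Affine F_11-points: {(0, 0), (0, 1), (0, 10), (1, 7), (3, 2), (4, 2), (4, 7), (4, 9), (5, 3), (5, 5), (5, 9), (7, 4), (9, 4), (9, 10), (10, 3)}; count = 15.

For each of the 121 pairs (x, y) ∈ F_11², evaluate f(x, y) mod 11. Record the zeros.
  x = 0: [0↦0, 1↦0, 2↦6, 3↦2, 4↦5, 5↦10, 6↦1, 7↦6, 8↦9, 9↦5, 10↦0]  zeros at y ∈ {0, 1, 10}
  x = 1: [0↦10, 1↦8, 2↦3, 3↦1, 4↦8, 5↦8, 6↦7, 7↦0, 8↦4, 9↦3, 10↦3]  zeros at y ∈ {7}
  x = 2: [0↦7, 1↦10, 2↦1, 3↦8, 4↦4, 5↦6, 6↦9, 7↦8, 8↦9, 9↦7, 10↦8]  zeros at y ∈ ∅
  x = 3: [0↦2, 1↦6, 2↦0, 3↦1, 4↦4, 5↦4, 6↦7, 7↦8, 8↦2, 9↦6, 10↦4]  zeros at y ∈ {2}
  x = 4: [0↦6, 1↦7, 2↦0, 3↦2, 4↦8, 5↦2, 6↦1, 7↦0, 8↦5, 9↦0, 10↦2]  zeros at y ∈ {2, 7, 9}
  x = 5: [0↦8, 1↦2, 2↦1, 3↦0, 4↦5, 5↦0, 6↦2, 7↦6, 8↦7, 9↦0, 10↦2]  zeros at y ∈ {3, 5, 9}
  x = 6: [0↦8, 1↦2, 2↦3, 3↦6, 4↦6, 5↦9, 6↦10, 7↦4, 8↦8, 9↦6, 10↦4]  zeros at y ∈ ∅
  x = 7: [0↦6, 1↦7, 2↦6, 3↦9, 4↦0, 5↦7, 6↦3, 7↦5, 8↦8, 9↦7, 10↦8]  zeros at y ∈ {4}
  x = 8: [0↦2, 1↦6, 2↦10, 3↦9, 4↦9, 5↦5, 6↦3, 7↦9, 8↦7, 9↦3, 10↦3]  zeros at y ∈ ∅
  x = 9: [0↦7, 1↦10, 2↦4, 3↦6, 4↦0, 5↦3, 6↦10, 7↦5, 8↦5, 9↦5, 10↦0]  zeros at y ∈ {4, 10}
  x = 10: [0↦10, 1↦8, 2↦10, 3↦0, 4↦6, 5↦1, 6↦2, 7↦4, 8↦2, 9↦2, 10↦10]  zeros at y ∈ {3}
Collecting zeros: affine points = {(0, 0), (0, 1), (0, 10), (1, 7), (3, 2), (4, 2), (4, 7), (4, 9), (5, 3), (5, 5), (5, 9), (7, 4), (9, 4), (9, 10), (10, 3)}.
Total count |C(F_11)_aff| = 15.


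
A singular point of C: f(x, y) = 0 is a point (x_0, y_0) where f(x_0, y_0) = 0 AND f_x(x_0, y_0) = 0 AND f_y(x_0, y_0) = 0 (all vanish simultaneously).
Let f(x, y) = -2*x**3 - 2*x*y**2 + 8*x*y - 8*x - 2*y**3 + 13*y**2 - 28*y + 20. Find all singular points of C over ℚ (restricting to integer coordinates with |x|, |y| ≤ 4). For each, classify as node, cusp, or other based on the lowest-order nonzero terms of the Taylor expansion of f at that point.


Singular points: {(0, 2)}; classification: cusp.

Compute partial derivatives:
  f_x = -6*x**2 - 2*y**2 + 8*y - 8.
  f_y = -4*x*y + 8*x - 6*y**2 + 26*y - 28.
Scan x_0 ∈ {−4, ..., 4}. For each x_0, f_y(x_0, y) is a polynomial in y; find its integer roots y ∈ {−4, ..., 4}, then test f_x and f at those candidates.
  x = -4: f_y(-4, y) = -6*y**2 + 42*y - 60; vanishes at y ∈ {2}. (-4, 2): f_x = -96 ≠ 0.
  x = -3: f_y(-3, y) = -6*y**2 + 38*y - 52; vanishes at y ∈ {2}. (-3, 2): f_x = -54 ≠ 0.
  x = -2: f_y(-2, y) = -6*y**2 + 34*y - 44; vanishes at y ∈ {2}. (-2, 2): f_x = -24 ≠ 0.
  x = -1: f_y(-1, y) = -6*y**2 + 30*y - 36; vanishes at y ∈ {2, 3}. (-1, 2): f_x = -6 ≠ 0; (-1, 3): f_x = -8 ≠ 0.
  x = 0: f_y(0, y) = -6*y**2 + 26*y - 28; vanishes at y ∈ {2}. (0, 2): f_x = 0, f = 0 — SINGULAR.
  x = 1: f_y(1, y) = -6*y**2 + 22*y - 20; vanishes at y ∈ {2}. (1, 2): f_x = -6 ≠ 0.
  x = 2: f_y(2, y) = -6*y**2 + 18*y - 12; vanishes at y ∈ {1, 2}. (2, 1): f_x = -26 ≠ 0; (2, 2): f_x = -24 ≠ 0.
  x = 3: f_y(3, y) = -6*y**2 + 14*y - 4; vanishes at y ∈ {2}. (3, 2): f_x = -54 ≠ 0.
  x = 4: f_y(4, y) = -6*y**2 + 10*y + 4; vanishes at y ∈ {2}. (4, 2): f_x = -96 ≠ 0.
Only singular point on the grid: (0, 2).
Classify: substitute x = 0 + u, y = 2 + v and expand: f = -2*u**3 - 2*u*v**2 - 2*v**3 + v**2.
No constant or linear terms (consistent with a singular point). Quadratic part: v**2. Cubic part: -2*u**3 - 2*u*v**2 - 2*v**3.
The quadratic part v**2 is a perfect square, so there is a single (double) tangent line v = 0, i.e. y = 2. Restricting the cubic part to that line (v = 0) leaves -2*u**3 ≠ 0, so f is not divisible by v and the branch is v² ≈ 2*u**3 to lowest order — this is a cusp.
Classification: cusp.


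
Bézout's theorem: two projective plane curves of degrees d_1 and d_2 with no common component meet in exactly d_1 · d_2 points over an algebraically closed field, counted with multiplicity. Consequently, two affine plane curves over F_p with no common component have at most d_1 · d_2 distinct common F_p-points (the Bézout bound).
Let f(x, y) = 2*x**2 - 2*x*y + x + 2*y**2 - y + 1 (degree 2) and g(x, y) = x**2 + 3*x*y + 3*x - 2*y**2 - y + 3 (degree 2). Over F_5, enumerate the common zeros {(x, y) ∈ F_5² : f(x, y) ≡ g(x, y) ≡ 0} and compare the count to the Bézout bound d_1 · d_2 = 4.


Common zeros: {(4, 1)}; count = 1; Bézout bound = 4.

deg(f) = 2, deg(g) = 2, so Bézout bound = 4.
Scan x ∈ F_5. For each x, list the y ∈ F_5 with f(x, y) ≡ 0 and those with g(x, y) ≡ 0 (mod 5); the common zeros in that column are the intersection.
  x = 0: f ≡ 0 at y ∈ ∅; g ≡ 0 at y ∈ {1}; common: ∅.
  x = 1: f ≡ 0 at y ∈ ∅; g ≡ 0 at y ∈ {3}; common: ∅.
  x = 2: f ≡ 0 at y ∈ ∅; g ≡ 0 at y ∈ {2, 3}; common: ∅.
  x = 3: f ≡ 0 at y ∈ ∅; g ≡ 0 at y ∈ ∅; common: ∅.
  x = 4: f ≡ 0 at y ∈ {1}; g ≡ 0 at y ∈ {1, 2}; common: {1}.
Collecting: common zeros = {(4, 1)}, so the count is 1.
Comparison with the Bézout bound: 1 ≤ 4 = deg(f)·deg(g), as expected for curves with no common component (the affine F_5-count falls short of the bound because intersections may lie at infinity, over extension fields, or carry multiplicity).


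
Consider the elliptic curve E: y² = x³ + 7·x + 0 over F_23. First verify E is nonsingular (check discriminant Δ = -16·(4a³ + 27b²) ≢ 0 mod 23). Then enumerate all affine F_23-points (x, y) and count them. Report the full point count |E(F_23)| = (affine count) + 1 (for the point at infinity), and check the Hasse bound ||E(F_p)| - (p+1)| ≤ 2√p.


Affine points = {(0, 0), (1, 10), (1, 13), (3, 5), (3, 18), (4, 0), (7, 1), (7, 22), (8, 4), (8, 19), (10, 9), (10, 14), (12, 8), (12, 15), (14, 6), (14, 17), (17, 8), (17, 15), (18, 1), (18, 22), (19, 0), (21, 1), (21, 22)}; affine count = 23; |E(F_23)| = 24.

Discriminant check: Δ ∝ 4a³ + 27b² = 4·7³ + 27·0² = 4·343 + 27·0 ≡ 15 (mod 23). Nonzero ⇒ E is nonsingular.
For each x ∈ F_23, compute rhs = x³ + 7·x + 0 mod 23, then count y ∈ F_23 with y² ≡ rhs.
  x = 0: rhs = 0, matching y values: 0 (1 points).
  x = 1: rhs = 8, matching y values: 10, 13 (2 points).
  x = 2: rhs = 22, matching y values: none (0 points).
  x = 3: rhs = 2, matching y values: 5, 18 (2 points).
  x = 4: rhs = 0, matching y values: 0 (1 points).
  x = 5: rhs = 22, matching y values: none (0 points).
  x = 6: rhs = 5, matching y values: none (0 points).
  x = 7: rhs = 1, matching y values: 1, 22 (2 points).
  x = 8: rhs = 16, matching y values: 4, 19 (2 points).
  x = 9: rhs = 10, matching y values: none (0 points).
  x = 10: rhs = 12, matching y values: 9, 14 (2 points).
  x = 11: rhs = 5, matching y values: none (0 points).
  x = 12: rhs = 18, matching y values: 8, 15 (2 points).
  x = 13: rhs = 11, matching y values: none (0 points).
  x = 14: rhs = 13, matching y values: 6, 17 (2 points).
  x = 15: rhs = 7, matching y values: none (0 points).
  x = 16: rhs = 22, matching y values: none (0 points).
  x = 17: rhs = 18, matching y values: 8, 15 (2 points).
  x = 18: rhs = 1, matching y values: 1, 22 (2 points).
  x = 19: rhs = 0, matching y values: 0 (1 points).
  x = 20: rhs = 21, matching y values: none (0 points).
  x = 21: rhs = 1, matching y values: 1, 22 (2 points).
  x = 22: rhs = 15, matching y values: none (0 points).
Total affine count: 23.
Full point count |E(F_23)| = 23 + 1 = 24.
Hasse bound: |24 − (23+1)| = |0| = 0 ≤ 2√23 ≈ 9.5917 ✓.


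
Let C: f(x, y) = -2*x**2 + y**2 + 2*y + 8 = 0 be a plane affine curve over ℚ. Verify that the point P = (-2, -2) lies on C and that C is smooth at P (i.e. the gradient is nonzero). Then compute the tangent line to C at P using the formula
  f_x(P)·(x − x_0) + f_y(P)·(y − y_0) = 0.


Tangent line at P: 8*x - 2*y + 12 = 0.

Step 1: f(-2, -2) = 0, so P lies on C.
Step 2: partial derivatives
  f_x(x, y) = -4*x, f_y(x, y) = 2*y + 2.
  f_x(P) = 8, f_y(P) = -2 (gradient nonzero, so P is smooth).
Step 3: tangent line at P: 8·(x − -2) + -2·(y − -2) = 0.
Expanding: 8*x - 2*y + 12 = 0.


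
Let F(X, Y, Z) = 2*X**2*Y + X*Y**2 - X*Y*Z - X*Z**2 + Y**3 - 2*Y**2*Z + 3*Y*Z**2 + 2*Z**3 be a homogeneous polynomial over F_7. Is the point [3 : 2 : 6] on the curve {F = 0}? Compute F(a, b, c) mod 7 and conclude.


F(3,2,6) ≡ 1 (mod 7); P is NOT on the curve.

Evaluate F(3, 2, 6) term-by-term (mod 7).
  2*X**2*Y ↦ 2·9·2·1 = 36
  X*Y**2 ↦ 1·3·4·1 = 12
  -X*Y*Z ↦ -1·3·2·6 = -36
  -X*Z**2 ↦ -1·3·1·36 = -108
  Y**3 ↦ 1·1·8·1 = 8
  -2*Y**2*Z ↦ -2·1·4·6 = -48
  3*Y*Z**2 ↦ 3·1·2·36 = 216
  2*Z**3 ↦ 2·1·1·216 = 432
Sum: F(3, 2, 6) = (36) + (12) + (-36) + (-108) + (8) + (-48) + (216) + (432) = 512.
Reducing mod 7: 512 ≡ 1 (mod 7).
Since F(a, b, c) ≡ 1 ≠ 0 (mod 7), P does NOT lie on the curve.


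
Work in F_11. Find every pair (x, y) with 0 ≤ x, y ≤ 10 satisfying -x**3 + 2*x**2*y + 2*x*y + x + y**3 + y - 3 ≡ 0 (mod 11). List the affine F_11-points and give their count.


Affine F_11-points: {(0, 8), (4, 4), (5, 9), (6, 8), (8, 2), (10, 8)}; count = 6.

For each of the 121 pairs (x, y) ∈ F_11², evaluate f(x, y) mod 11. Record the zeros.
  x = 0: [0↦8, 1↦10, 2↦7, 3↦5, 4↦10, 5↦6, 6↦10, 7↦6, 8↦0, 9↦9, 10↦6]  zeros at y ∈ {8}
  x = 1: [0↦8, 1↦3, 2↦4, 3↦6, 4↦4, 5↦4, 6↦1, 7↦1, 8↦10, 9↦1, 10↦2]  zeros at y ∈ ∅
  x = 2: [0↦2, 1↦5, 2↦3, 3↦2, 4↦8, 5↦5, 6↦10, 7↦7, 8↦2, 9↦1, 10↦10]  zeros at y ∈ ∅
  x = 3: [0↦6, 1↦10, 2↦9, 3↦9, 4↦5, 5↦3, 6↦9, 7↦7, 8↦3, 9↦3, 10↦2]  zeros at y ∈ ∅
  x = 4: [0↦3, 1↦1, 2↦5, 3↦10, 4↦0, 5↦3, 6↦3, 7↦6, 8↦7, 9↦1, 10↦5]  zeros at y ∈ {4}
  x = 5: [0↦9, 1↦5, 2↦7, 3↦10, 4↦9, 5↦10, 6↦8, 7↦9, 8↦8, 9↦0, 10↦2]  zeros at y ∈ {9}
  x = 6: [0↦7, 1↦5, 2↦9, 3↦3, 4↦4, 5↦7, 6↦7, 7↦10, 8↦0, 9↦5, 10↦9]  zeros at y ∈ {8}
  x = 7: [0↦2, 1↦6, 2↦5, 3↦5, 4↦1, 5↦10, 6↦5, 7↦3, 8↦10, 9↦10, 10↦9]  zeros at y ∈ ∅
  x = 8: [0↦10, 1↦2, 2↦0, 3↦10, 4↦5, 5↦2, 6↦7, 7↦4, 8↦10, 9↦9, 10↦7]  zeros at y ∈ {2}
  x = 9: [0↦3, 1↦9, 2↦10, 3↦1, 4↦10, 5↦10, 6↦7, 7↦7, 8↦5, 9↦7, 10↦8]  zeros at y ∈ ∅
  x = 10: [0↦8, 1↦10, 2↦7, 3↦5, 4↦10, 5↦6, 6↦10, 7↦6, 8↦0, 9↦9, 10↦6]  zeros at y ∈ {8}
Collecting zeros: affine points = {(0, 8), (4, 4), (5, 9), (6, 8), (8, 2), (10, 8)}.
Total count |C(F_11)_aff| = 6.


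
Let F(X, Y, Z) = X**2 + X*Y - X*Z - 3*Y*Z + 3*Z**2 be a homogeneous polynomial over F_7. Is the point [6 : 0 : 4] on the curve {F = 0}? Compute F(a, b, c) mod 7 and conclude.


F(6,0,4) ≡ 4 (mod 7); P is NOT on the curve.

Evaluate F(6, 0, 4) term-by-term (mod 7).
  X**2 ↦ 1·36·1·1 = 36
  X*Y ↦ 1·6·0·1 = 0
  -X*Z ↦ -1·6·1·4 = -24
  -3*Y*Z ↦ -3·1·0·4 = 0
  3*Z**2 ↦ 3·1·1·16 = 48
Sum: F(6, 0, 4) = (36) + (0) + (-24) + (0) + (48) = 60.
Reducing mod 7: 60 ≡ 4 (mod 7).
Since F(a, b, c) ≡ 4 ≠ 0 (mod 7), P does NOT lie on the curve.


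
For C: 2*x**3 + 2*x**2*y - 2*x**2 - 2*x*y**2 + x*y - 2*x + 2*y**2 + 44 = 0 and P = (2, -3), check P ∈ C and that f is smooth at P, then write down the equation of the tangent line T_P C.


Tangent line at P: -31*x + 22*y + 128 = 0.

Step 1: f(2, -3) = 0, so P lies on C.
Step 2: partial derivatives
  f_x(x, y) = 6*x**2 + 4*x*y - 4*x - 2*y**2 + y - 2, f_y(x, y) = 2*x**2 - 4*x*y + x + 4*y.
  f_x(P) = -31, f_y(P) = 22 (gradient nonzero, so P is smooth).
Step 3: tangent line at P: -31·(x − 2) + 22·(y − -3) = 0.
Expanding: -31*x + 22*y + 128 = 0.


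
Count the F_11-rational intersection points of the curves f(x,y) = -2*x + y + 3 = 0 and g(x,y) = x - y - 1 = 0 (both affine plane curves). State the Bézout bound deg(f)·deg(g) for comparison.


Common zeros: {(2, 1)}; count = 1; Bézout bound = 1.

deg(f) = 1, deg(g) = 1, so Bézout bound = 1.
Scan x ∈ F_11. For each x, list the y ∈ F_11 with f(x, y) ≡ 0 and those with g(x, y) ≡ 0 (mod 11); the common zeros in that column are the intersection.
  x = 0: f ≡ 0 at y ∈ {8}; g ≡ 0 at y ∈ {10}; common: ∅.
  x = 1: f ≡ 0 at y ∈ {10}; g ≡ 0 at y ∈ {0}; common: ∅.
  x = 2: f ≡ 0 at y ∈ {1}; g ≡ 0 at y ∈ {1}; common: {1}.
  x = 3: f ≡ 0 at y ∈ {3}; g ≡ 0 at y ∈ {2}; common: ∅.
  x = 4: f ≡ 0 at y ∈ {5}; g ≡ 0 at y ∈ {3}; common: ∅.
  x = 5: f ≡ 0 at y ∈ {7}; g ≡ 0 at y ∈ {4}; common: ∅.
  x = 6: f ≡ 0 at y ∈ {9}; g ≡ 0 at y ∈ {5}; common: ∅.
  x = 7: f ≡ 0 at y ∈ {0}; g ≡ 0 at y ∈ {6}; common: ∅.
  x = 8: f ≡ 0 at y ∈ {2}; g ≡ 0 at y ∈ {7}; common: ∅.
  x = 9: f ≡ 0 at y ∈ {4}; g ≡ 0 at y ∈ {8}; common: ∅.
  x = 10: f ≡ 0 at y ∈ {6}; g ≡ 0 at y ∈ {9}; common: ∅.
Collecting: common zeros = {(2, 1)}, so the count is 1.
Comparison with the Bézout bound: 1 ≤ 1 = deg(f)·deg(g), as expected for curves with no common component (the bound is attained).


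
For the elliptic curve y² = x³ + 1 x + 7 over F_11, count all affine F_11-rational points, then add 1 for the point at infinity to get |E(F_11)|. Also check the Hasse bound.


Affine points = {(1, 3), (1, 8), (3, 2), (3, 9), (4, 3), (4, 8), (5, 4), (5, 7), (6, 3), (6, 8), (7, 4), (7, 7), (10, 4), (10, 7)}; affine count = 14; |E(F_11)| = 15.

Discriminant check: Δ ∝ 4a³ + 27b² = 4·1³ + 27·7² = 4·1 + 27·49 ≡ 7 (mod 11). Nonzero ⇒ E is nonsingular.
For each x ∈ F_11, compute rhs = x³ + 1·x + 7 mod 11, then count y ∈ F_11 with y² ≡ rhs.
  x = 0: rhs = 7, matching y values: none (0 points).
  x = 1: rhs = 9, matching y values: 3, 8 (2 points).
  x = 2: rhs = 6, matching y values: none (0 points).
  x = 3: rhs = 4, matching y values: 2, 9 (2 points).
  x = 4: rhs = 9, matching y values: 3, 8 (2 points).
  x = 5: rhs = 5, matching y values: 4, 7 (2 points).
  x = 6: rhs = 9, matching y values: 3, 8 (2 points).
  x = 7: rhs = 5, matching y values: 4, 7 (2 points).
  x = 8: rhs = 10, matching y values: none (0 points).
  x = 9: rhs = 8, matching y values: none (0 points).
  x = 10: rhs = 5, matching y values: 4, 7 (2 points).
Total affine count: 14.
Full point count |E(F_11)| = 14 + 1 = 15.
Hasse bound: |15 − (11+1)| = |3| = 3 ≤ 2√11 ≈ 6.6332 ✓.


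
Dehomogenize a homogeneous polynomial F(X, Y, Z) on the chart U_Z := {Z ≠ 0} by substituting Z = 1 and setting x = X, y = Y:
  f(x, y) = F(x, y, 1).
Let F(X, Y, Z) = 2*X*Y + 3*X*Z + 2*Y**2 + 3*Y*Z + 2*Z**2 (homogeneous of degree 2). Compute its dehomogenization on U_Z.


f(x, y) = 2*x*y + 3*x + 2*y**2 + 3*y + 2

On U_Z we set Z = 1. Each monomial c·X^i·Y^j·Z^k in F becomes c·x^i·y^j·1^k = c·x^i·y^j.
Substituting Z = 1: F(X, Y, 1) = 2*x*y + 3*x + 2*y**2 + 3*y + 2.
Note: deg(f) ≤ deg(F) = 2; strict inequality happens when F is divisible by Z (lost terms).


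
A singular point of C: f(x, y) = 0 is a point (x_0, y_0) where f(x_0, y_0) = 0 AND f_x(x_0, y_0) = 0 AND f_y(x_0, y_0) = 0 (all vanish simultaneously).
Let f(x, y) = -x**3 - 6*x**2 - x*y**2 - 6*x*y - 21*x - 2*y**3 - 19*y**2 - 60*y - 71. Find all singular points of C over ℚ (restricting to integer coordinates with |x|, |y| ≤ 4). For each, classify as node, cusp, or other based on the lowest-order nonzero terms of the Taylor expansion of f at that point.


Singular points: {(-2, -3)}; classification: cusp.

Compute partial derivatives:
  f_x = -3*x**2 - 12*x - y**2 - 6*y - 21.
  f_y = -2*x*y - 6*x - 6*y**2 - 38*y - 60.
Scan x_0 ∈ {−4, ..., 4}. For each x_0, f_y(x_0, y) is a polynomial in y; find its integer roots y ∈ {−4, ..., 4}, then test f_x and f at those candidates.
  x = -4: f_y(-4, y) = -6*y**2 - 30*y - 36; vanishes at y ∈ {-3, -2}. (-4, -3): f_x = -12 ≠ 0; (-4, -2): f_x = -13 ≠ 0.
  x = -3: f_y(-3, y) = -6*y**2 - 32*y - 42; vanishes at y ∈ {-3}. (-3, -3): f_x = -3 ≠ 0.
  x = -2: f_y(-2, y) = -6*y**2 - 34*y - 48; vanishes at y ∈ {-3}. (-2, -3): f_x = 0, f = 0 — SINGULAR.
  x = -1: f_y(-1, y) = -6*y**2 - 36*y - 54; vanishes at y ∈ {-3}. (-1, -3): f_x = -3 ≠ 0.
  x = 0: f_y(0, y) = -6*y**2 - 38*y - 60; vanishes at y ∈ {-3}. (0, -3): f_x = -12 ≠ 0.
  x = 1: f_y(1, y) = -6*y**2 - 40*y - 66; vanishes at y ∈ {-3}. (1, -3): f_x = -27 ≠ 0.
  x = 2: f_y(2, y) = -6*y**2 - 42*y - 72; vanishes at y ∈ {-4, -3}. (2, -4): f_x = -49 ≠ 0; (2, -3): f_x = -48 ≠ 0.
  x = 3: f_y(3, y) = -6*y**2 - 44*y - 78; vanishes at y ∈ {-3}. (3, -3): f_x = -75 ≠ 0.
  x = 4: f_y(4, y) = -6*y**2 - 46*y - 84; vanishes at y ∈ {-3}. (4, -3): f_x = -108 ≠ 0.
Only singular point on the grid: (-2, -3).
Classify: substitute x = -2 + u, y = -3 + v and expand: f = -u**3 - u*v**2 - 2*v**3 + v**2.
No constant or linear terms (consistent with a singular point). Quadratic part: v**2. Cubic part: -u**3 - u*v**2 - 2*v**3.
The quadratic part v**2 is a perfect square, so there is a single (double) tangent line v = 0, i.e. y = -3. Restricting the cubic part to that line (v = 0) leaves -u**3 ≠ 0, so f is not divisible by v and the branch is v² ≈ u**3 to lowest order — this is a cusp.
Classification: cusp.


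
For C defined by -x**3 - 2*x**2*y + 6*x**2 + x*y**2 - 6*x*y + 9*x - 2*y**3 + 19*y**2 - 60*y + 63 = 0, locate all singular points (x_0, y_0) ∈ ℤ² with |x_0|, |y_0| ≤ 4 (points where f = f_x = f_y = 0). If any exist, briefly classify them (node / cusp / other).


Singular points: {(0, 3)}; classification: cusp.

Compute partial derivatives:
  f_x = -3*x**2 - 4*x*y + 12*x + y**2 - 6*y + 9.
  f_y = -2*x**2 + 2*x*y - 6*x - 6*y**2 + 38*y - 60.
Scan x_0 ∈ {−4, ..., 4}. For each x_0, f_y(x_0, y) is a polynomial in y; find its integer roots y ∈ {−4, ..., 4}, then test f_x and f at those candidates.
  x = -4: f_y(-4, y) = -6*y**2 + 30*y - 68; no integer root y with |y| ≤ 4.
  x = -3: f_y(-3, y) = -6*y**2 + 32*y - 60; no integer root y with |y| ≤ 4.
  x = -2: f_y(-2, y) = -6*y**2 + 34*y - 56; no integer root y with |y| ≤ 4.
  x = -1: f_y(-1, y) = -6*y**2 + 36*y - 56; no integer root y with |y| ≤ 4.
  x = 0: f_y(0, y) = -6*y**2 + 38*y - 60; vanishes at y ∈ {3}. (0, 3): f_x = 0, f = 0 — SINGULAR.
  x = 1: f_y(1, y) = -6*y**2 + 40*y - 68; no integer root y with |y| ≤ 4.
  x = 2: f_y(2, y) = -6*y**2 + 42*y - 80; no integer root y with |y| ≤ 4.
  x = 3: f_y(3, y) = -6*y**2 + 44*y - 96; no integer root y with |y| ≤ 4.
  x = 4: f_y(4, y) = -6*y**2 + 46*y - 116; no integer root y with |y| ≤ 4.
Only singular point on the grid: (0, 3).
Classify: substitute x = 0 + u, y = 3 + v and expand: f = -u**3 - 2*u**2*v + u*v**2 - 2*v**3 + v**2.
No constant or linear terms (consistent with a singular point). Quadratic part: v**2. Cubic part: -u**3 - 2*u**2*v + u*v**2 - 2*v**3.
The quadratic part v**2 is a perfect square, so there is a single (double) tangent line v = 0, i.e. y = 3. Restricting the cubic part to that line (v = 0) leaves -u**3 ≠ 0, so f is not divisible by v and the branch is v² ≈ u**3 to lowest order — this is a cusp.
Classification: cusp.


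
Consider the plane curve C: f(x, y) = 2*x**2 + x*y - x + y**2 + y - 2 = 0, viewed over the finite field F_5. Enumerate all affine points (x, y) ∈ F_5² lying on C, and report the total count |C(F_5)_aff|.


Affine F_5-points: {(0, 1), (0, 3), (3, 2), (3, 4), (4, 2), (4, 3)}; count = 6.

For each of the 25 pairs (x, y) ∈ F_5², evaluate f(x, y) mod 5. Record the zeros.
  x = 0: [0↦3, 1↦0, 2↦4, 3↦0, 4↦3]  zeros at y ∈ {1, 3}
  x = 1: [0↦4, 1↦2, 2↦2, 3↦4, 4↦3]  zeros at y ∈ ∅
  x = 2: [0↦4, 1↦3, 2↦4, 3↦2, 4↦2]  zeros at y ∈ ∅
  x = 3: [0↦3, 1↦3, 2↦0, 3↦4, 4↦0]  zeros at y ∈ {2, 4}
  x = 4: [0↦1, 1↦2, 2↦0, 3↦0, 4↦2]  zeros at y ∈ {2, 3}
Collecting zeros: affine points = {(0, 1), (0, 3), (3, 2), (3, 4), (4, 2), (4, 3)}.
Total count |C(F_5)_aff| = 6.


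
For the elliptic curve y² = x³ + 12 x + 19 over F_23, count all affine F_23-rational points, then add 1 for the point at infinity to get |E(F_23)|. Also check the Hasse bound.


Affine points = {(1, 3), (1, 20), (3, 6), (3, 17), (4, 4), (4, 19), (6, 10), (6, 13), (7, 3), (7, 20), (8, 11), (8, 12), (10, 9), (10, 14), (13, 7), (13, 16), (15, 3), (15, 20), (16, 11), (16, 12), (18, 8), (18, 15), (20, 5), (20, 18), (22, 11), (22, 12)}; affine count = 26; |E(F_23)| = 27.

Discriminant check: Δ ∝ 4a³ + 27b² = 4·12³ + 27·19² = 4·1728 + 27·361 ≡ 7 (mod 23). Nonzero ⇒ E is nonsingular.
For each x ∈ F_23, compute rhs = x³ + 12·x + 19 mod 23, then count y ∈ F_23 with y² ≡ rhs.
  x = 0: rhs = 19, matching y values: none (0 points).
  x = 1: rhs = 9, matching y values: 3, 20 (2 points).
  x = 2: rhs = 5, matching y values: none (0 points).
  x = 3: rhs = 13, matching y values: 6, 17 (2 points).
  x = 4: rhs = 16, matching y values: 4, 19 (2 points).
  x = 5: rhs = 20, matching y values: none (0 points).
  x = 6: rhs = 8, matching y values: 10, 13 (2 points).
  x = 7: rhs = 9, matching y values: 3, 20 (2 points).
  x = 8: rhs = 6, matching y values: 11, 12 (2 points).
  x = 9: rhs = 5, matching y values: none (0 points).
  x = 10: rhs = 12, matching y values: 9, 14 (2 points).
  x = 11: rhs = 10, matching y values: none (0 points).
  x = 12: rhs = 5, matching y values: none (0 points).
  x = 13: rhs = 3, matching y values: 7, 16 (2 points).
  x = 14: rhs = 10, matching y values: none (0 points).
  x = 15: rhs = 9, matching y values: 3, 20 (2 points).
  x = 16: rhs = 6, matching y values: 11, 12 (2 points).
  x = 17: rhs = 7, matching y values: none (0 points).
  x = 18: rhs = 18, matching y values: 8, 15 (2 points).
  x = 19: rhs = 22, matching y values: none (0 points).
  x = 20: rhs = 2, matching y values: 5, 18 (2 points).
  x = 21: rhs = 10, matching y values: none (0 points).
  x = 22: rhs = 6, matching y values: 11, 12 (2 points).
Total affine count: 26.
Full point count |E(F_23)| = 26 + 1 = 27.
Hasse bound: |27 − (23+1)| = |3| = 3 ≤ 2√23 ≈ 9.5917 ✓.


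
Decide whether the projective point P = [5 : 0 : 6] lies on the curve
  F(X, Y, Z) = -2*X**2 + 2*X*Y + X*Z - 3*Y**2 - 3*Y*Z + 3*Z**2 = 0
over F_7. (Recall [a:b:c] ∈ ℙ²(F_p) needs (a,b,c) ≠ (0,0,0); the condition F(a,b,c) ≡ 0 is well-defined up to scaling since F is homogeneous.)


F(5,0,6) ≡ 4 (mod 7); P is NOT on the curve.

Evaluate F(5, 0, 6) term-by-term (mod 7).
  -2*X**2 ↦ -2·25·1·1 = -50
  2*X*Y ↦ 2·5·0·1 = 0
  X*Z ↦ 1·5·1·6 = 30
  -3*Y**2 ↦ -3·1·0·1 = 0
  -3*Y*Z ↦ -3·1·0·6 = 0
  3*Z**2 ↦ 3·1·1·36 = 108
Sum: F(5, 0, 6) = (-50) + (0) + (30) + (0) + (0) + (108) = 88.
Reducing mod 7: 88 ≡ 4 (mod 7).
Since F(a, b, c) ≡ 4 ≠ 0 (mod 7), P does NOT lie on the curve.


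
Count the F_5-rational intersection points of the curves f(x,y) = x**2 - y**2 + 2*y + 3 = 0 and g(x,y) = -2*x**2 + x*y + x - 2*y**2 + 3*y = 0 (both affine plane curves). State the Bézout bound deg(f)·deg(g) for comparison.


Common zeros: {(0, 4)}; count = 1; Bézout bound = 4.

deg(f) = 2, deg(g) = 2, so Bézout bound = 4.
Scan x ∈ F_5. For each x, list the y ∈ F_5 with f(x, y) ≡ 0 and those with g(x, y) ≡ 0 (mod 5); the common zeros in that column are the intersection.
  x = 0: f ≡ 0 at y ∈ {3, 4}; g ≡ 0 at y ∈ {0, 4}; common: {4}.
  x = 1: f ≡ 0 at y ∈ {1}; g ≡ 0 at y ∈ ∅; common: ∅.
  x = 2: f ≡ 0 at y ∈ ∅; g ≡ 0 at y ∈ ∅; common: ∅.
  x = 3: f ≡ 0 at y ∈ ∅; g ≡ 0 at y ∈ {0, 3}; common: ∅.
  x = 4: f ≡ 0 at y ∈ {1}; g ≡ 0 at y ∈ {3}; common: ∅.
Collecting: common zeros = {(0, 4)}, so the count is 1.
Comparison with the Bézout bound: 1 ≤ 4 = deg(f)·deg(g), as expected for curves with no common component (the affine F_5-count falls short of the bound because intersections may lie at infinity, over extension fields, or carry multiplicity).


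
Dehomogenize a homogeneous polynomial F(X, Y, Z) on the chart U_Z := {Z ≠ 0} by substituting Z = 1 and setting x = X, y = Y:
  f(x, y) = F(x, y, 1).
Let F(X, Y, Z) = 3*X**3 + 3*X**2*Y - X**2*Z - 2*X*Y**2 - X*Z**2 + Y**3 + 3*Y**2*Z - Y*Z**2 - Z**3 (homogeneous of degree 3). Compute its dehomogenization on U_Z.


f(x, y) = 3*x**3 + 3*x**2*y - x**2 - 2*x*y**2 - x + y**3 + 3*y**2 - y - 1

On U_Z we set Z = 1. Each monomial c·X^i·Y^j·Z^k in F becomes c·x^i·y^j·1^k = c·x^i·y^j.
Substituting Z = 1: F(X, Y, 1) = 3*x**3 + 3*x**2*y - x**2 - 2*x*y**2 - x + y**3 + 3*y**2 - y - 1.
Note: deg(f) ≤ deg(F) = 3; strict inequality happens when F is divisible by Z (lost terms).


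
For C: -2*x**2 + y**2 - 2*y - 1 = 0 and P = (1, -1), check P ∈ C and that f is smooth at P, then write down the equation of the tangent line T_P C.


Tangent line at P: -4*x - 4*y = 0.

Step 1: f(1, -1) = 0, so P lies on C.
Step 2: partial derivatives
  f_x(x, y) = -4*x, f_y(x, y) = 2*y - 2.
  f_x(P) = -4, f_y(P) = -4 (gradient nonzero, so P is smooth).
Step 3: tangent line at P: -4·(x − 1) + -4·(y − -1) = 0.
Expanding: -4*x - 4*y = 0.


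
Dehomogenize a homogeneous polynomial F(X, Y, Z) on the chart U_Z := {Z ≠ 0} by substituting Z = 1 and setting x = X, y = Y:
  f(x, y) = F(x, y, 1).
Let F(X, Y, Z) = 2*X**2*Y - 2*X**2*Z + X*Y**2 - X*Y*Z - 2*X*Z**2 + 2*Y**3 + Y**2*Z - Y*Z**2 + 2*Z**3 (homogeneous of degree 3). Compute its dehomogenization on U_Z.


f(x, y) = 2*x**2*y - 2*x**2 + x*y**2 - x*y - 2*x + 2*y**3 + y**2 - y + 2

On U_Z we set Z = 1. Each monomial c·X^i·Y^j·Z^k in F becomes c·x^i·y^j·1^k = c·x^i·y^j.
Substituting Z = 1: F(X, Y, 1) = 2*x**2*y - 2*x**2 + x*y**2 - x*y - 2*x + 2*y**3 + y**2 - y + 2.
Note: deg(f) ≤ deg(F) = 3; strict inequality happens when F is divisible by Z (lost terms).


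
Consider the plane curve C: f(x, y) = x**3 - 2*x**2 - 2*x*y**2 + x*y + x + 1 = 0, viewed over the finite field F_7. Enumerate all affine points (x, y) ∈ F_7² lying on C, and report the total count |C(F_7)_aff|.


Affine F_7-points: {(1, 1), (1, 3), (6, 5), (6, 6)}; count = 4.

For each of the 49 pairs (x, y) ∈ F_7², evaluate f(x, y) mod 7. Record the zeros.
  x = 0: [0↦1, 1↦1, 2↦1, 3↦1, 4↦1, 5↦1, 6↦1]  zeros at y ∈ ∅
  x = 1: [0↦1, 1↦0, 2↦2, 3↦0, 4↦1, 5↦5, 6↦5]  zeros at y ∈ {1, 3}
  x = 2: [0↦3, 1↦1, 2↦5, 3↦1, 4↦3, 5↦4, 6↦4]  zeros at y ∈ ∅
  x = 3: [0↦6, 1↦3, 2↦2, 3↦3, 4↦6, 5↦4, 6↦4]  zeros at y ∈ ∅
  x = 4: [0↦2, 1↦5, 2↦6, 3↦5, 4↦2, 5↦4, 6↦4]  zeros at y ∈ ∅
  x = 5: [0↦4, 1↦6, 2↦2, 3↦6, 4↦4, 5↦3, 6↦3]  zeros at y ∈ ∅
  x = 6: [0↦4, 1↦5, 2↦3, 3↦5, 4↦4, 5↦0, 6↦0]  zeros at y ∈ {5, 6}
Collecting zeros: affine points = {(1, 1), (1, 3), (6, 5), (6, 6)}.
Total count |C(F_7)_aff| = 4.


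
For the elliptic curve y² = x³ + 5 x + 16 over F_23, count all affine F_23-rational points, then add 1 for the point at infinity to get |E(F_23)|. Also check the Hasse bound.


Affine points = {(0, 4), (0, 19), (3, 9), (3, 14), (4, 10), (4, 13), (6, 3), (6, 20), (7, 7), (7, 16), (8, 4), (8, 19), (9, 10), (9, 13), (10, 10), (10, 13), (13, 1), (13, 22), (14, 1), (14, 22), (15, 4), (15, 19), (16, 11), (16, 12), (17, 0), (18, 2), (18, 21), (19, 1), (19, 22)}; affine count = 29; |E(F_23)| = 30.

Discriminant check: Δ ∝ 4a³ + 27b² = 4·5³ + 27·16² = 4·125 + 27·256 ≡ 6 (mod 23). Nonzero ⇒ E is nonsingular.
For each x ∈ F_23, compute rhs = x³ + 5·x + 16 mod 23, then count y ∈ F_23 with y² ≡ rhs.
  x = 0: rhs = 16, matching y values: 4, 19 (2 points).
  x = 1: rhs = 22, matching y values: none (0 points).
  x = 2: rhs = 11, matching y values: none (0 points).
  x = 3: rhs = 12, matching y values: 9, 14 (2 points).
  x = 4: rhs = 8, matching y values: 10, 13 (2 points).
  x = 5: rhs = 5, matching y values: none (0 points).
  x = 6: rhs = 9, matching y values: 3, 20 (2 points).
  x = 7: rhs = 3, matching y values: 7, 16 (2 points).
  x = 8: rhs = 16, matching y values: 4, 19 (2 points).
  x = 9: rhs = 8, matching y values: 10, 13 (2 points).
  x = 10: rhs = 8, matching y values: 10, 13 (2 points).
  x = 11: rhs = 22, matching y values: none (0 points).
  x = 12: rhs = 10, matching y values: none (0 points).
  x = 13: rhs = 1, matching y values: 1, 22 (2 points).
  x = 14: rhs = 1, matching y values: 1, 22 (2 points).
  x = 15: rhs = 16, matching y values: 4, 19 (2 points).
  x = 16: rhs = 6, matching y values: 11, 12 (2 points).
  x = 17: rhs = 0, matching y values: 0 (1 points).
  x = 18: rhs = 4, matching y values: 2, 21 (2 points).
  x = 19: rhs = 1, matching y values: 1, 22 (2 points).
  x = 20: rhs = 20, matching y values: none (0 points).
  x = 21: rhs = 21, matching y values: none (0 points).
  x = 22: rhs = 10, matching y values: none (0 points).
Total affine count: 29.
Full point count |E(F_23)| = 29 + 1 = 30.
Hasse bound: |30 − (23+1)| = |6| = 6 ≤ 2√23 ≈ 9.5917 ✓.
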